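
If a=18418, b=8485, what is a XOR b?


18418 ^ 8485 = 26327

26327


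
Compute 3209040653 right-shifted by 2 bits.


0b10111111010001100001001100001101 >> 2 = 0b101111110100011000010011000011 = 802260163

802260163


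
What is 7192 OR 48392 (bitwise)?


0b1110000011000 | 0b1011110100001000 = 0b1011110100011000 = 48408

48408


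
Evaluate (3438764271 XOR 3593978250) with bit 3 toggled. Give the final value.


Step 1: 3438764271 ^ 3593978250 = 448831845
Step 2: 448831845 ^ (1 << 3) = 448831845 ^ 8 = 448831853

448831853


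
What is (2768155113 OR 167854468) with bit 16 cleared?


Step 1: 2768155113 | 167854468 = 2936009197
Step 2: 2936009197 & ~(1 << 16) = 2935943661

2935943661


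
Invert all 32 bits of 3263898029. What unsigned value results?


3263898029 ^ 4294967295 = 1031069266

1031069266


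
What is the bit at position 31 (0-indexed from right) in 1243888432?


0b1001010001001000011101100110000, position 31 = 0

0


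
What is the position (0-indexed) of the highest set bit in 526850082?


0b11111011001110001100000100010. Highest set bit at position 28

28


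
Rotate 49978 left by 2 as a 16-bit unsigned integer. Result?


Rotate 0b1100001100111010 left by 2 (16-bit) = 0b110011101011 = 3307

3307


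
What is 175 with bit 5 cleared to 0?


175 & ~(1 << 5) = 143

143


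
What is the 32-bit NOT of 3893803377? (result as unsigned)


~0b11101000000101101011100101110001 = 0b10111111010010100011010001110 = 401163918 (32-bit unsigned)

401163918


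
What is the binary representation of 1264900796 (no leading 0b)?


1264900796 = 1001011011001001101101010111100 in binary

1001011011001001101101010111100


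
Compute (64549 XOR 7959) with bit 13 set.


Step 1: 64549 ^ 7959 = 58162
Step 2: 58162 | (1 << 13) = 58162 | 8192 = 58162

58162


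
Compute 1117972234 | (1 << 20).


1117972234 | (1 << 20) = 1117972234 | 1048576 = 1119020810

1119020810


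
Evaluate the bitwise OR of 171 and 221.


0b10101011 | 0b11011101 = 0b11111111 = 255

255


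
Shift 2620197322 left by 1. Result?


0b10011100001011010000100111001010 << 1 = 0b100111000010110100001001110010100 = 5240394644

5240394644


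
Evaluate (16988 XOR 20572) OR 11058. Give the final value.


Step 1: 16988 ^ 20572 = 4608
Step 2: 4608 | 11058 = 15154

15154


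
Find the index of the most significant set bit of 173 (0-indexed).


0b10101101. Highest set bit at position 7

7


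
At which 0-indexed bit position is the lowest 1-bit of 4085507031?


0b11110011100000111110001111010111. Lowest set bit at position 0

0


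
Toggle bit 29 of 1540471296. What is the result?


1540471296 ^ (1 << 29) = 1540471296 ^ 536870912 = 2077342208

2077342208


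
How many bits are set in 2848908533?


0b10101001110011101110010011110101 has 19 set bits

19


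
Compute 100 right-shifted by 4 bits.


0b1100100 >> 4 = 0b110 = 6

6


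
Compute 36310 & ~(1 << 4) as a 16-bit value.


36310 & ~(1 << 4) = 36294

36294


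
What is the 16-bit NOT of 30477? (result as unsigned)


~0b111011100001101 = 0b1000100011110010 = 35058 (16-bit unsigned)

35058


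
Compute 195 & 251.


0b11000011 & 0b11111011 = 0b11000011 = 195

195


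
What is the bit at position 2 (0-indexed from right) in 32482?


0b111111011100010, position 2 = 0

0


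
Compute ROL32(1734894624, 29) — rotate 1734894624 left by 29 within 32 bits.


Rotate 0b1100111011010000110010000100000 left by 29 (32-bit) = 0b1100111011010000110010000100 = 216861828

216861828


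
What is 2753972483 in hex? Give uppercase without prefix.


2753972483 = A4264903 hex

A4264903


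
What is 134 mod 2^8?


134 & 255 = 134

134


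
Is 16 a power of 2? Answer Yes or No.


0b10000. Only one bit set => Yes

Yes


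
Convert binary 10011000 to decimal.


10011000 in decimal = 152

152


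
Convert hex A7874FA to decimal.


A7874FA hex = 175666426 decimal

175666426


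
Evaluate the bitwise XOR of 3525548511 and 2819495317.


0b11010010001000111001100111011111 ^ 0b10101000000011100001010110010101 = 0b1111010001011011000110001001010 = 2049805386

2049805386


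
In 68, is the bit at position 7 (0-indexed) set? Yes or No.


0b1000100, bit 7 = 0. No

No


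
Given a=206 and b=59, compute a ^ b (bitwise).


206 ^ 59 = 245

245


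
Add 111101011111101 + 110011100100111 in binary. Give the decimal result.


111101011111101 + 110011100100111 = 1110001000100100 = 57892

57892


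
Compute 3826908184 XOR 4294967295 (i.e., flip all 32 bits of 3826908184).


3826908184 ^ 4294967295 = 468059111

468059111


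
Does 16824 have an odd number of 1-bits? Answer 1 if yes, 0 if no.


0b100000110111000 has 6 ones => parity 0

0


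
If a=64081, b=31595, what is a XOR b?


64081 ^ 31595 = 33082

33082


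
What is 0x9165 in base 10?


9165 hex = 37221 decimal

37221


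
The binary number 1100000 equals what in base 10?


1100000 in decimal = 96

96


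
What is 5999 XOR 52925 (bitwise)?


0b1011101101111 ^ 0b1100111010111101 = 0b1101100111010010 = 55762

55762


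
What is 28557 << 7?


0b110111110001101 << 7 = 0b1101111100011010000000 = 3655296

3655296


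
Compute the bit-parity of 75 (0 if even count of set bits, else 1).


0b1001011 has 4 ones => parity 0

0


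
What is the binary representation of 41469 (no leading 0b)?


41469 = 1010000111111101 in binary

1010000111111101


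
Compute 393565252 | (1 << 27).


393565252 | (1 << 27) = 393565252 | 134217728 = 527782980

527782980


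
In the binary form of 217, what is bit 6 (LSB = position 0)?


0b11011001, position 6 = 1

1


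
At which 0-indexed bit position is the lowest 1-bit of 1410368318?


0b1010100000100001000001100111110. Lowest set bit at position 1

1


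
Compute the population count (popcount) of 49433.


0b1100000100011001 has 6 set bits

6


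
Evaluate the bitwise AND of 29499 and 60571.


0b111001100111011 & 0b1110110010011011 = 0b110000000011011 = 24603

24603


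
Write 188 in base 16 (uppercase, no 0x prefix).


188 = BC hex

BC


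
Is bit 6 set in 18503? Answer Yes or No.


0b100100001000111, bit 6 = 1. Yes

Yes


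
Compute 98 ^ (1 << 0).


98 ^ (1 << 0) = 98 ^ 1 = 99

99


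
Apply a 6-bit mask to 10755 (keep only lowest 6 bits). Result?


10755 & 63 = 3

3


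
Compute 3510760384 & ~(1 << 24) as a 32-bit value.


3510760384 & ~(1 << 24) = 3493983168

3493983168


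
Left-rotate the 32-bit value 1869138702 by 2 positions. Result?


Rotate 0b1101111011010001100101100001110 left by 2 (32-bit) = 0b10111101101000110010110000111001 = 3181587513

3181587513


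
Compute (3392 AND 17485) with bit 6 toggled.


Step 1: 3392 & 17485 = 1088
Step 2: 1088 ^ (1 << 6) = 1088 ^ 64 = 1024

1024


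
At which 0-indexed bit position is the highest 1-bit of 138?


0b10001010. Highest set bit at position 7

7


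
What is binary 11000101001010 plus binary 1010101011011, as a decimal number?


11000101001010 + 1010101011011 = 100011010100101 = 18085

18085


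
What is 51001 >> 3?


0b1100011100111001 >> 3 = 0b1100011100111 = 6375

6375


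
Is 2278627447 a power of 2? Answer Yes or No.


0b10000111110100010001100001110111. Multiple bits set => No

No


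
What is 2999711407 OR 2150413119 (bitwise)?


0b10110010110010111111011010101111 | 0b10000000001011001011001100111111 = 0b10110010111011111111011110111111 = 3002070975

3002070975


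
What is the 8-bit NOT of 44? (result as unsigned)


~0b101100 = 0b11010011 = 211 (8-bit unsigned)

211


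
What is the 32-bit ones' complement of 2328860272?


2328860272 ^ 4294967295 = 1966107023

1966107023


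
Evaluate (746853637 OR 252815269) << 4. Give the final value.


Step 1: 746853637 | 252815269 = 798341029
Step 2: 798341029 << 4 = 12773456464

12773456464


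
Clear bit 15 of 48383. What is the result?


48383 & ~(1 << 15) = 15615

15615


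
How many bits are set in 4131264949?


0b11110110001111100001100110110101 has 19 set bits

19


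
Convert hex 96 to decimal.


96 hex = 150 decimal

150


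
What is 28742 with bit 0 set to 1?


28742 | (1 << 0) = 28742 | 1 = 28743

28743


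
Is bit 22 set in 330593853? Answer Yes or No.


0b10011101101000111011000111101, bit 22 = 0. No

No


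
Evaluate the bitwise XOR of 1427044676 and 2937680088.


0b1010101000011101111100101000100 ^ 0b10101111000110010111000011011000 = 0b11111010000101111000100110011100 = 4195846556

4195846556


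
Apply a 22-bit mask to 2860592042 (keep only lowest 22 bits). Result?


2860592042 & 4194303 = 76714

76714


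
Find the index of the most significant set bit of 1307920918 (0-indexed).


0b1001101111101010100101000010110. Highest set bit at position 30

30


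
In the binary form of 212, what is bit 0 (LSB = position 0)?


0b11010100, position 0 = 0

0


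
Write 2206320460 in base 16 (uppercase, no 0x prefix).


2206320460 = 8381C74C hex

8381C74C


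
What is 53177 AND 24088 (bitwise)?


0b1100111110111001 & 0b101111000011000 = 0b100111000011000 = 19992

19992


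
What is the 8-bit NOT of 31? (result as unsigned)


~0b11111 = 0b11100000 = 224 (8-bit unsigned)

224


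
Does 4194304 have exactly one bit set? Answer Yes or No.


0b10000000000000000000000. Only one bit set => Yes

Yes


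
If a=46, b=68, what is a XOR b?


46 ^ 68 = 106

106


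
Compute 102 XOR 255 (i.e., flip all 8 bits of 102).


102 ^ 255 = 153

153


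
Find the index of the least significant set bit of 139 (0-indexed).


0b10001011. Lowest set bit at position 0

0


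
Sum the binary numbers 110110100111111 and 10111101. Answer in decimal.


110110100111111 + 10111101 = 110110111111100 = 28156

28156


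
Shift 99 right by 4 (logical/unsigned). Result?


0b1100011 >> 4 = 0b110 = 6

6


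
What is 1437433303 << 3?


0b1010101101011010111110111010111 << 3 = 0b1010101101011010111110111010111000 = 11499466424

11499466424


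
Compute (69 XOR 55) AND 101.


Step 1: 69 ^ 55 = 114
Step 2: 114 & 101 = 96

96


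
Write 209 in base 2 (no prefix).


209 = 11010001 in binary

11010001


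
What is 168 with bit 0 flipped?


168 ^ (1 << 0) = 168 ^ 1 = 169

169


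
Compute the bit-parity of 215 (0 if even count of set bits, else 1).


0b11010111 has 6 ones => parity 0

0


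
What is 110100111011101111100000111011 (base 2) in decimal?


110100111011101111100000111011 in decimal = 888076347

888076347


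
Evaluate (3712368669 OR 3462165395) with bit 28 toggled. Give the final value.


Step 1: 3712368669 | 3462165395 = 3747509151
Step 2: 3747509151 ^ (1 << 28) = 3747509151 ^ 268435456 = 3479073695

3479073695


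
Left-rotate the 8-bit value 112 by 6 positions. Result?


Rotate 0b1110000 left by 6 (8-bit) = 0b11100 = 28

28


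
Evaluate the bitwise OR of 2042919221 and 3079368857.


0b1111001110001000111100100110101 | 0b10110111100010110111000010011001 = 0b11111111110011110111100110111101 = 4291787197

4291787197


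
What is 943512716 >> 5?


0b111000001111001101110010001100 >> 5 = 0b1110000011110011011100100 = 29484772

29484772


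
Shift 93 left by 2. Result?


0b1011101 << 2 = 0b101110100 = 372

372


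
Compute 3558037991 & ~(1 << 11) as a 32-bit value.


3558037991 & ~(1 << 11) = 3558035943

3558035943


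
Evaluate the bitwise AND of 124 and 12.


0b1111100 & 0b1100 = 0b1100 = 12

12


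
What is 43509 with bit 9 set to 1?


43509 | (1 << 9) = 43509 | 512 = 44021

44021


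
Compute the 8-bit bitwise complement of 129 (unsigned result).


~0b10000001 = 0b1111110 = 126 (8-bit unsigned)

126


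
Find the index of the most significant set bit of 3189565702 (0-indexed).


0b10111110000111001110100100000110. Highest set bit at position 31

31


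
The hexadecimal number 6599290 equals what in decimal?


6599290 hex = 106533520 decimal

106533520


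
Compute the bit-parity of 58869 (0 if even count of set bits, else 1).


0b1110010111110101 has 11 ones => parity 1

1


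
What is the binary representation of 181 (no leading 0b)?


181 = 10110101 in binary

10110101


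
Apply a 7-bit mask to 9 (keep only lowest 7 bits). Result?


9 & 127 = 9

9


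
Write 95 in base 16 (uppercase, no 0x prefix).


95 = 5F hex

5F


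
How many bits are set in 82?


0b1010010 has 3 set bits

3


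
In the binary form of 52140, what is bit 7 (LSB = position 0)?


0b1100101110101100, position 7 = 1

1


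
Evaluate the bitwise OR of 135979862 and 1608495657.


0b1000000110101110001101010110 | 0b1011111110111111011001000101001 = 0b1011111110111111111001101111111 = 1608512383

1608512383


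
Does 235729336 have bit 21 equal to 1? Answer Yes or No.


0b1110000011001111000110111000, bit 21 = 0. No

No


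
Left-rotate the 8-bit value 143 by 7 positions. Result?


Rotate 0b10001111 left by 7 (8-bit) = 0b11000111 = 199

199


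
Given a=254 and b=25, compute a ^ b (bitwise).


254 ^ 25 = 231

231


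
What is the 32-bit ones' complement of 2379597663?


2379597663 ^ 4294967295 = 1915369632

1915369632


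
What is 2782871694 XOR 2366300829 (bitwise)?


0b10100101110111110100000010001110 ^ 0b10001101000010101110001010011101 = 0b101000110101011010001000010011 = 685089299

685089299


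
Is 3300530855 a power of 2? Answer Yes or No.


0b11000100101110100001101010100111. Multiple bits set => No

No


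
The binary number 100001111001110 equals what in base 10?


100001111001110 in decimal = 17358

17358


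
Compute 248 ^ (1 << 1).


248 ^ (1 << 1) = 248 ^ 2 = 250

250


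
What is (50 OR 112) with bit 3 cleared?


Step 1: 50 | 112 = 114
Step 2: 114 & ~(1 << 3) = 114

114


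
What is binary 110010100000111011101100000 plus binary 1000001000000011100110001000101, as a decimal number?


110010100000111011101100000 + 1000001000000011100110001000101 = 1000111010100100100001110100101 = 1196573605

1196573605


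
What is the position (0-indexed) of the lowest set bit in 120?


0b1111000. Lowest set bit at position 3

3


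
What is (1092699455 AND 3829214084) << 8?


Step 1: 1092699455 & 3829214084 = 1075904772
Step 2: 1075904772 << 8 = 275431621632

275431621632


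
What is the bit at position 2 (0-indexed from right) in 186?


0b10111010, position 2 = 0

0


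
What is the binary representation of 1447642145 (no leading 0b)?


1447642145 = 1010110010010010100010000100001 in binary

1010110010010010100010000100001


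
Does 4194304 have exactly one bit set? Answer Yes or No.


0b10000000000000000000000. Only one bit set => Yes

Yes


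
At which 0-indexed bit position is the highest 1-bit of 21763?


0b101010100000011. Highest set bit at position 14

14


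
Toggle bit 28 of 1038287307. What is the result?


1038287307 ^ (1 << 28) = 1038287307 ^ 268435456 = 769851851

769851851


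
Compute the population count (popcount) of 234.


0b11101010 has 5 set bits

5


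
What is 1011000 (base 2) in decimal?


1011000 in decimal = 88

88


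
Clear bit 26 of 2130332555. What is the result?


2130332555 & ~(1 << 26) = 2063223691

2063223691


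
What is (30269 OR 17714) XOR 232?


Step 1: 30269 | 17714 = 30527
Step 2: 30527 ^ 232 = 30679

30679


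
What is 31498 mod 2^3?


31498 & 7 = 2

2


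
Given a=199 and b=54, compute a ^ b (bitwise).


199 ^ 54 = 241

241


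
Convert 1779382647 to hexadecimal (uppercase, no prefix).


1779382647 = 6A0F3977 hex

6A0F3977


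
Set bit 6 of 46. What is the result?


46 | (1 << 6) = 46 | 64 = 110

110


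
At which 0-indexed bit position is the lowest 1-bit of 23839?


0b101110100011111. Lowest set bit at position 0

0


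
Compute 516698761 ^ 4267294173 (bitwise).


0b11110110011000011001010001001 ^ 0b11111110010110011011110111011101 = 0b11100000100101011000111101010100 = 3767897940

3767897940


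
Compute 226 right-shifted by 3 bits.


0b11100010 >> 3 = 0b11100 = 28

28


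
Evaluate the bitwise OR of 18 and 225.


0b10010 | 0b11100001 = 0b11110011 = 243

243


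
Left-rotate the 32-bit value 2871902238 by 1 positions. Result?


Rotate 0b10101011001011011100000000011110 left by 1 (32-bit) = 0b1010110010110111000000000111101 = 1448837181

1448837181


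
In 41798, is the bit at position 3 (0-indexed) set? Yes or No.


0b1010001101000110, bit 3 = 0. No

No


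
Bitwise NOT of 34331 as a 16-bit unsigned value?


~0b1000011000011011 = 0b111100111100100 = 31204 (16-bit unsigned)

31204


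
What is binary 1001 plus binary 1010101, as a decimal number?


1001 + 1010101 = 1011110 = 94

94


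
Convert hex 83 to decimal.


83 hex = 131 decimal

131


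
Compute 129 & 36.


0b10000001 & 0b100100 = 0b0 = 0

0


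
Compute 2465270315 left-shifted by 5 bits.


0b10010010111100010000101000101011 << 5 = 0b1001001011110001000010100010101100000 = 78888650080

78888650080


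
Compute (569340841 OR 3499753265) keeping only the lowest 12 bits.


Step 1: 569340841 | 3499753265 = 4060086201
Step 2: 4060086201 & 4095 = 4025

4025


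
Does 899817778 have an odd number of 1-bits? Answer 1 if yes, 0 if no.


0b110101101000100010000100110010 has 12 ones => parity 0

0


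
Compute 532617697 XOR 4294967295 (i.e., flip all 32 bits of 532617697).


532617697 ^ 4294967295 = 3762349598

3762349598


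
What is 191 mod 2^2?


191 & 3 = 3

3


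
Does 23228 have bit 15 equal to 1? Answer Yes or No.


0b101101010111100, bit 15 = 0. No

No


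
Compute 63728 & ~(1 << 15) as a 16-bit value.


63728 & ~(1 << 15) = 30960

30960


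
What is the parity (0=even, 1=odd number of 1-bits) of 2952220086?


0b10101111111101110100110110110110 has 22 ones => parity 0

0


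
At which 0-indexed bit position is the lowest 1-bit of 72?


0b1001000. Lowest set bit at position 3

3


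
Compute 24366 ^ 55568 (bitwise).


0b101111100101110 ^ 0b1101100100010000 = 0b1000011000111110 = 34366

34366


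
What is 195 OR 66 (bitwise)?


0b11000011 | 0b1000010 = 0b11000011 = 195

195


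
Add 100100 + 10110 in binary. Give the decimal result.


100100 + 10110 = 111010 = 58

58


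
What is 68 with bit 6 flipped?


68 ^ (1 << 6) = 68 ^ 64 = 4

4


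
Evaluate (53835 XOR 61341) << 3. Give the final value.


Step 1: 53835 ^ 61341 = 15830
Step 2: 15830 << 3 = 126640

126640


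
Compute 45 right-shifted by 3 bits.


0b101101 >> 3 = 0b101 = 5

5


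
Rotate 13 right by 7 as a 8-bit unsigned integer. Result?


Rotate 0b1101 right by 7 (8-bit) = 0b11010 = 26

26


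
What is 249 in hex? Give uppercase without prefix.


249 = F9 hex

F9


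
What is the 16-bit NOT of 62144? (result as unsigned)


~0b1111001011000000 = 0b110100111111 = 3391 (16-bit unsigned)

3391


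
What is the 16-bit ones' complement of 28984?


28984 ^ 65535 = 36551

36551


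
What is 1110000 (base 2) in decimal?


1110000 in decimal = 112

112


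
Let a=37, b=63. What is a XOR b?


37 ^ 63 = 26

26


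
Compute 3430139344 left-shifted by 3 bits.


0b11001100011100111100010111010000 << 3 = 0b11001100011100111100010111010000000 = 27441114752

27441114752


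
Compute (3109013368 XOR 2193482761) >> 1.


Step 1: 3109013368 ^ 2193482761 = 1005724529
Step 2: 1005724529 >> 1 = 502862264

502862264


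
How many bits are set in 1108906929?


0b1000010000110001001001110110001 has 12 set bits

12


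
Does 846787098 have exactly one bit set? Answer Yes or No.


0b110010011110001111001000011010. Multiple bits set => No

No


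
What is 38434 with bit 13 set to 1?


38434 | (1 << 13) = 38434 | 8192 = 46626

46626


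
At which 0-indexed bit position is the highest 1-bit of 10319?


0b10100001001111. Highest set bit at position 13

13


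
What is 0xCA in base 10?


CA hex = 202 decimal

202


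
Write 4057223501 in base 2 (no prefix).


4057223501 = 11110001110101000101000101001101 in binary

11110001110101000101000101001101


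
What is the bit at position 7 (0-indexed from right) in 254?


0b11111110, position 7 = 1

1


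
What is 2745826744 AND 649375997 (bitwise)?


0b10100011101010011111110110111000 & 0b100110101101001011000011111101 = 0b100010101000001011000010111000 = 580956344

580956344


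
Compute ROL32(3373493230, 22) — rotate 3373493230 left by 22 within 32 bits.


Rotate 0b11001001000100110110101111101110 left by 22 (32-bit) = 0b11111011101100100100010011011010 = 4222764250

4222764250


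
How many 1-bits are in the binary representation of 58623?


0b1110010011111111 has 12 set bits

12


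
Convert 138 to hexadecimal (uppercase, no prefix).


138 = 8A hex

8A


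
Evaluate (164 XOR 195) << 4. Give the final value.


Step 1: 164 ^ 195 = 103
Step 2: 103 << 4 = 1648

1648


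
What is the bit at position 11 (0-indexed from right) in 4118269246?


0b11110101011101111100110100111110, position 11 = 1

1


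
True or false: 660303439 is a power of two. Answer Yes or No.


0b100111010110110110111001001111. Multiple bits set => No

No


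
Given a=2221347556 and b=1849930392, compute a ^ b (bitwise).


2221347556 ^ 1849930392 = 3928268924

3928268924


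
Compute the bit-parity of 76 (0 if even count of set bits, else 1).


0b1001100 has 3 ones => parity 1

1


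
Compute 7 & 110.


0b111 & 0b1101110 = 0b110 = 6

6


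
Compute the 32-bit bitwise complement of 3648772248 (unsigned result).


~0b11011001011110111101100010011000 = 0b100110100001000010011101100111 = 646195047 (32-bit unsigned)

646195047


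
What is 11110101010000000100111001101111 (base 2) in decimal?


11110101010000000100111001101111 in decimal = 4114632303

4114632303


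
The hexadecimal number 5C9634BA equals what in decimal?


5C9634BA hex = 1553347770 decimal

1553347770


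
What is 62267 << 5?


0b1111001100111011 << 5 = 0b111100110011101100000 = 1992544

1992544


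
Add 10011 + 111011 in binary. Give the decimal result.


10011 + 111011 = 1001110 = 78

78


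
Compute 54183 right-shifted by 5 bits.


0b1101001110100111 >> 5 = 0b11010011101 = 1693

1693


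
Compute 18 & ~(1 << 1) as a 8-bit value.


18 & ~(1 << 1) = 16

16


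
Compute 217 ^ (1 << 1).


217 ^ (1 << 1) = 217 ^ 2 = 219

219


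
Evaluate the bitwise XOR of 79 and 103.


0b1001111 ^ 0b1100111 = 0b101000 = 40

40


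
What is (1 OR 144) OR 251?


Step 1: 1 | 144 = 145
Step 2: 145 | 251 = 251

251


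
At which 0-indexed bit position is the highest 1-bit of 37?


0b100101. Highest set bit at position 5

5


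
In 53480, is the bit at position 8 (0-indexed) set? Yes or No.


0b1101000011101000, bit 8 = 0. No

No


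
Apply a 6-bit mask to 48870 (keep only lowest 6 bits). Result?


48870 & 63 = 38

38


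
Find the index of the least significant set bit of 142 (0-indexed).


0b10001110. Lowest set bit at position 1

1


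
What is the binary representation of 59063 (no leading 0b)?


59063 = 1110011010110111 in binary

1110011010110111


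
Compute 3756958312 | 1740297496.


0b11011111111011101010001001101000 | 0b1100111101110101101010100011000 = 0b11111111111111101111011101111000 = 4294899576

4294899576


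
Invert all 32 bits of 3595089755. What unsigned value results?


3595089755 ^ 4294967295 = 699877540

699877540


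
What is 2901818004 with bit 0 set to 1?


2901818004 | (1 << 0) = 2901818004 | 1 = 2901818005

2901818005


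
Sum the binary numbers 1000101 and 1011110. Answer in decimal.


1000101 + 1011110 = 10100011 = 163

163


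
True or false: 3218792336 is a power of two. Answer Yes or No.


0b10111111110110101101111110010000. Multiple bits set => No

No


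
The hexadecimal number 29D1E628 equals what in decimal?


29D1E628 hex = 701621800 decimal

701621800


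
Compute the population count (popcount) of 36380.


0b1000111000011100 has 7 set bits

7


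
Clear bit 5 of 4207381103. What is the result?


4207381103 & ~(1 << 5) = 4207381071

4207381071


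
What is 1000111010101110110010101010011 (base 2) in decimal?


1000111010101110110010101010011 in decimal = 1196909907

1196909907


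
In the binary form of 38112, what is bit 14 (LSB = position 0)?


0b1001010011100000, position 14 = 0

0


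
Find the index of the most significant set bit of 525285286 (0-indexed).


0b11111010011110011011110100110. Highest set bit at position 28

28


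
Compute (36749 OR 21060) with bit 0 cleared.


Step 1: 36749 | 21060 = 57293
Step 2: 57293 & ~(1 << 0) = 57292

57292


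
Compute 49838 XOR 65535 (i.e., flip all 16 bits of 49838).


49838 ^ 65535 = 15697

15697


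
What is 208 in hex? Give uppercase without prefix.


208 = D0 hex

D0


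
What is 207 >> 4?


0b11001111 >> 4 = 0b1100 = 12

12


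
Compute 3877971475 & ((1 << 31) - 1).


3877971475 & 2147483647 = 1730487827

1730487827


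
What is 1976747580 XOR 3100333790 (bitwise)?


0b1110101110100101100011000111100 ^ 0b10111000110010110101011011011110 = 0b11001101000110011001000011100010 = 3441004770

3441004770


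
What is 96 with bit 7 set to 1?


96 | (1 << 7) = 96 | 128 = 224

224


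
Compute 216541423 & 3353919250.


0b1100111010000010100011101111 & 0b11000111111010001011111100010010 = 0b100111010000010100000000010 = 82323458

82323458


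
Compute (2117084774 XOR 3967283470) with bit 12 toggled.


Step 1: 2117084774 ^ 3967283470 = 2454181736
Step 2: 2454181736 ^ (1 << 12) = 2454181736 ^ 4096 = 2454177640

2454177640


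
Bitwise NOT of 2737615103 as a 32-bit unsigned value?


~0b10100011001011001011000011111111 = 0b1011100110100110100111100000000 = 1557352192 (32-bit unsigned)

1557352192


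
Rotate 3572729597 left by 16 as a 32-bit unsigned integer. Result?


Rotate 0b11010100111100111000011011111101 left by 16 (32-bit) = 0b10000110111111011101010011110011 = 2264782067

2264782067


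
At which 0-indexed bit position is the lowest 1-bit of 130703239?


0b111110010100101111110000111. Lowest set bit at position 0

0


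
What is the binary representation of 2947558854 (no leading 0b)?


2947558854 = 10101111101100000010110111000110 in binary

10101111101100000010110111000110


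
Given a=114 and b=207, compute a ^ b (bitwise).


114 ^ 207 = 189

189


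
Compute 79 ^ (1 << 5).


79 ^ (1 << 5) = 79 ^ 32 = 111

111


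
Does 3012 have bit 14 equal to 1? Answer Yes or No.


0b101111000100, bit 14 = 0. No

No


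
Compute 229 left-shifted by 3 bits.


0b11100101 << 3 = 0b11100101000 = 1832

1832


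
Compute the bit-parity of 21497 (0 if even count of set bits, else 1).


0b101001111111001 has 10 ones => parity 0

0


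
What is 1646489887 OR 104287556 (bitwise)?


0b1100010001000110111000100011111 | 0b110001101110100110101000100 = 0b1100110001101110111110101011111 = 1714912607

1714912607


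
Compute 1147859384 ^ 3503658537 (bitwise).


0b1000100011010101111000110111000 ^ 0b11010000110101011001011000101001 = 0b10010100101111110110011110010001 = 2495571857

2495571857


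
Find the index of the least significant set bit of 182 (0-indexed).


0b10110110. Lowest set bit at position 1

1


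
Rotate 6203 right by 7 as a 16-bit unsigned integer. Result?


Rotate 0b1100000111011 right by 7 (16-bit) = 0b111011000110000 = 30256

30256


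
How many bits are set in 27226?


0b110101001011010 has 8 set bits

8


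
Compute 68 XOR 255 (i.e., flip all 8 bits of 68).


68 ^ 255 = 187

187


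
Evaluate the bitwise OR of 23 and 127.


0b10111 | 0b1111111 = 0b1111111 = 127

127


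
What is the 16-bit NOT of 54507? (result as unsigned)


~0b1101010011101011 = 0b10101100010100 = 11028 (16-bit unsigned)

11028


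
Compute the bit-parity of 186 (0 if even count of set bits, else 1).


0b10111010 has 5 ones => parity 1

1


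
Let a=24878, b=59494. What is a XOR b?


24878 ^ 59494 = 35144

35144


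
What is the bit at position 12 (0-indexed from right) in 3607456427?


0b11010111000001010110101010101011, position 12 = 0

0


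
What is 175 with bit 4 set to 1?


175 | (1 << 4) = 175 | 16 = 191

191


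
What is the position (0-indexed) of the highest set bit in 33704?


0b1000001110101000. Highest set bit at position 15

15


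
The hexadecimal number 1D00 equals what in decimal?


1D00 hex = 7424 decimal

7424


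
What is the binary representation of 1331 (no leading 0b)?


1331 = 10100110011 in binary

10100110011


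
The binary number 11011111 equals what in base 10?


11011111 in decimal = 223

223


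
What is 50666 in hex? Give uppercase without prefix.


50666 = C5EA hex

C5EA


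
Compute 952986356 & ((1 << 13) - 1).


952986356 & 8191 = 2804

2804


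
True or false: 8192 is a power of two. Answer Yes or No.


0b10000000000000. Only one bit set => Yes

Yes


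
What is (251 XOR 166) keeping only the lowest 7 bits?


Step 1: 251 ^ 166 = 93
Step 2: 93 & 127 = 93

93


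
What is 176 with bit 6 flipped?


176 ^ (1 << 6) = 176 ^ 64 = 240

240


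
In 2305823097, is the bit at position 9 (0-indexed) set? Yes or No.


0b10001001011100000001000101111001, bit 9 = 0. No

No


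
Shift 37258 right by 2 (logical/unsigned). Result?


0b1001000110001010 >> 2 = 0b10010001100010 = 9314

9314


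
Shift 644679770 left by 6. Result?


0b100110011011010000100001011010 << 6 = 0b100110011011010000100001011010000000 = 41259505280

41259505280


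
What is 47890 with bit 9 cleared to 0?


47890 & ~(1 << 9) = 47378

47378


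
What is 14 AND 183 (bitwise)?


0b1110 & 0b10110111 = 0b110 = 6

6


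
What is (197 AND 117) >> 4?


Step 1: 197 & 117 = 69
Step 2: 69 >> 4 = 4

4


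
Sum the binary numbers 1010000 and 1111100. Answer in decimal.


1010000 + 1111100 = 11001100 = 204

204


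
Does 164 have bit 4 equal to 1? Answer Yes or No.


0b10100100, bit 4 = 0. No

No


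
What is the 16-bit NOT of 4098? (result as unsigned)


~0b1000000000010 = 0b1110111111111101 = 61437 (16-bit unsigned)

61437


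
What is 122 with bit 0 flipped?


122 ^ (1 << 0) = 122 ^ 1 = 123

123


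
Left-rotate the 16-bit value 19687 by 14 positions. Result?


Rotate 0b100110011100111 left by 14 (16-bit) = 0b1101001100111001 = 54073

54073


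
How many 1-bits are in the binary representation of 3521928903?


0b11010001111011000101111011000111 has 19 set bits

19


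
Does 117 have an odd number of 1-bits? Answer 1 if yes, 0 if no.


0b1110101 has 5 ones => parity 1

1


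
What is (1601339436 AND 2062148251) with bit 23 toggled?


Step 1: 1601339436 & 2062148251 = 1516273672
Step 2: 1516273672 ^ (1 << 23) = 1516273672 ^ 8388608 = 1524662280

1524662280


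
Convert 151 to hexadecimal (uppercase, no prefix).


151 = 97 hex

97


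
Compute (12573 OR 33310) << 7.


Step 1: 12573 | 33310 = 45855
Step 2: 45855 << 7 = 5869440

5869440


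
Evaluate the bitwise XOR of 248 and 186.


0b11111000 ^ 0b10111010 = 0b1000010 = 66

66


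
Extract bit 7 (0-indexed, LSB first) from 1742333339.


0b1100111110110011110010110011011, position 7 = 1

1


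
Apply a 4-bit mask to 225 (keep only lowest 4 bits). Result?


225 & 15 = 1

1


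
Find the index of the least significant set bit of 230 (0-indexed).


0b11100110. Lowest set bit at position 1

1


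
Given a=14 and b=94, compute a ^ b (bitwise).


14 ^ 94 = 80

80


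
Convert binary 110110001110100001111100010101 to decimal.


110110001110100001111100010101 in decimal = 909778709

909778709


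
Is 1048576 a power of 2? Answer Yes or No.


0b100000000000000000000. Only one bit set => Yes

Yes


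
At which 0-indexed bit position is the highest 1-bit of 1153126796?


0b1000100101110110101000110001100. Highest set bit at position 30

30


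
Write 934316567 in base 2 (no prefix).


934316567 = 110111101100001000101000010111 in binary

110111101100001000101000010111


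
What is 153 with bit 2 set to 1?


153 | (1 << 2) = 153 | 4 = 157

157


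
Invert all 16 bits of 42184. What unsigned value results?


42184 ^ 65535 = 23351

23351


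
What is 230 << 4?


0b11100110 << 4 = 0b111001100000 = 3680

3680


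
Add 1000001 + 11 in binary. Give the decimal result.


1000001 + 11 = 1000100 = 68

68


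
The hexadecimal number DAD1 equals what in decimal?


DAD1 hex = 56017 decimal

56017


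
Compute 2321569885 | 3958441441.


0b10001010011000000101100001011101 | 0b11101011111100010000010111100001 = 0b11101011111100010101110111111101 = 3958463997

3958463997


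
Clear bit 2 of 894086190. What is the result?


894086190 & ~(1 << 2) = 894086186

894086186


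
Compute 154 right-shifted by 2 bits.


0b10011010 >> 2 = 0b100110 = 38

38


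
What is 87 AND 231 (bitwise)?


0b1010111 & 0b11100111 = 0b1000111 = 71

71


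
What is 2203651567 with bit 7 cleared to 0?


2203651567 & ~(1 << 7) = 2203651439

2203651439


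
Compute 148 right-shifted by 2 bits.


0b10010100 >> 2 = 0b100101 = 37

37


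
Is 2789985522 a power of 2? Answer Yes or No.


0b10100110010010111100110011110010. Multiple bits set => No

No


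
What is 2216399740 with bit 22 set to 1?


2216399740 | (1 << 22) = 2216399740 | 4194304 = 2220594044

2220594044


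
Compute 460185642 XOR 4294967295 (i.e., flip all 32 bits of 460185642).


460185642 ^ 4294967295 = 3834781653

3834781653


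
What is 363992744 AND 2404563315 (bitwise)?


0b10101101100100001011010101000 & 0b10001111010100101011100101110011 = 0b101000100100001000000100000 = 85069856

85069856


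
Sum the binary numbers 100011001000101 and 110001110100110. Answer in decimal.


100011001000101 + 110001110100110 = 1010100111101011 = 43499

43499


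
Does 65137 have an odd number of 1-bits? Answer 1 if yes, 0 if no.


0b1111111001110001 has 11 ones => parity 1

1


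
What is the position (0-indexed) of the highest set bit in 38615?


0b1001011011010111. Highest set bit at position 15

15


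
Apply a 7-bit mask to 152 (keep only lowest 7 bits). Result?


152 & 127 = 24

24


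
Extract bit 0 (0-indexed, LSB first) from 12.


0b1100, position 0 = 0

0


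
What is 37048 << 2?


0b1001000010111000 << 2 = 0b100100001011100000 = 148192

148192


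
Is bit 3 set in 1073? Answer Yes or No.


0b10000110001, bit 3 = 0. No

No


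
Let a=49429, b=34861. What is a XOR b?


49429 ^ 34861 = 18744

18744


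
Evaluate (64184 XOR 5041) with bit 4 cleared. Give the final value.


Step 1: 64184 ^ 5041 = 59657
Step 2: 59657 & ~(1 << 4) = 59657

59657


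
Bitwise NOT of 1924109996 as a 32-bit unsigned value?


~0b1110010101011111001011010101100 = 0b10001101010100000110100101010011 = 2370857299 (32-bit unsigned)

2370857299


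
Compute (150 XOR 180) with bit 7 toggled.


Step 1: 150 ^ 180 = 34
Step 2: 34 ^ (1 << 7) = 34 ^ 128 = 162

162


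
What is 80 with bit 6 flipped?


80 ^ (1 << 6) = 80 ^ 64 = 16

16


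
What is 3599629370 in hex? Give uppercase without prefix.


3599629370 = D68DFC3A hex

D68DFC3A


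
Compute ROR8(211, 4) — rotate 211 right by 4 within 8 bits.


Rotate 0b11010011 right by 4 (8-bit) = 0b111101 = 61

61


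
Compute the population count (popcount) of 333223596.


0b10011110111001001011010101100 has 16 set bits

16


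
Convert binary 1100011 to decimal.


1100011 in decimal = 99

99


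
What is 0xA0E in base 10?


A0E hex = 2574 decimal

2574


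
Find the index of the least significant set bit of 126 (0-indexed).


0b1111110. Lowest set bit at position 1

1


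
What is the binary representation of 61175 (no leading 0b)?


61175 = 1110111011110111 in binary

1110111011110111


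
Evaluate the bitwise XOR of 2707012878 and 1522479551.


0b10100001010110011011110100001110 ^ 0b1011010101111110011000110111111 = 0b11111011111001101000110010110001 = 4226190513

4226190513


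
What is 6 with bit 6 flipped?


6 ^ (1 << 6) = 6 ^ 64 = 70

70


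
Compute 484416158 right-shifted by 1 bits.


0b11100110111111001101010011110 >> 1 = 0b1110011011111100110101001111 = 242208079

242208079


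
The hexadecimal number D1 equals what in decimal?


D1 hex = 209 decimal

209


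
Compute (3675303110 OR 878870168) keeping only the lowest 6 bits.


Step 1: 3675303110 | 878870168 = 4285726430
Step 2: 4285726430 & 63 = 30

30


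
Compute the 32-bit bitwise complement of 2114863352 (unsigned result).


~0b1111110000011100100000011111000 = 0b10000001111100011011111100000111 = 2180103943 (32-bit unsigned)

2180103943


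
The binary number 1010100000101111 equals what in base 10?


1010100000101111 in decimal = 43055

43055


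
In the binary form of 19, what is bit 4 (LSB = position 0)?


0b10011, position 4 = 1

1


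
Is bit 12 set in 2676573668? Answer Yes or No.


0b10011111100010010100010111100100, bit 12 = 0. No

No


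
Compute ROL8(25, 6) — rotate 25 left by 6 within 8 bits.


Rotate 0b11001 left by 6 (8-bit) = 0b1000110 = 70

70


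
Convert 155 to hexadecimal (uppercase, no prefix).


155 = 9B hex

9B


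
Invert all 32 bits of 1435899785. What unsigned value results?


1435899785 ^ 4294967295 = 2859067510

2859067510


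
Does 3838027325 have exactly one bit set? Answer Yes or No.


0b11100100110000111010011000111101. Multiple bits set => No

No


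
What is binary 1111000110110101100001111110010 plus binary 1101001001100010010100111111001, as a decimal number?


1111000110110101100001111110010 + 1101001001100010010100111111001 = 11100010000010111110110111101011 = 3792432619

3792432619


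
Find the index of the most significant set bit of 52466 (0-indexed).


0b1100110011110010. Highest set bit at position 15

15


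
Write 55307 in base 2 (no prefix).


55307 = 1101100000001011 in binary

1101100000001011


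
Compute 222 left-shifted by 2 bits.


0b11011110 << 2 = 0b1101111000 = 888

888


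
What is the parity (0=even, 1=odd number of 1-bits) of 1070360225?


0b111111110011000110011010100001 has 17 ones => parity 1

1


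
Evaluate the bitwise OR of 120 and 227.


0b1111000 | 0b11100011 = 0b11111011 = 251

251


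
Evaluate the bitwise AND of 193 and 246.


0b11000001 & 0b11110110 = 0b11000000 = 192

192
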